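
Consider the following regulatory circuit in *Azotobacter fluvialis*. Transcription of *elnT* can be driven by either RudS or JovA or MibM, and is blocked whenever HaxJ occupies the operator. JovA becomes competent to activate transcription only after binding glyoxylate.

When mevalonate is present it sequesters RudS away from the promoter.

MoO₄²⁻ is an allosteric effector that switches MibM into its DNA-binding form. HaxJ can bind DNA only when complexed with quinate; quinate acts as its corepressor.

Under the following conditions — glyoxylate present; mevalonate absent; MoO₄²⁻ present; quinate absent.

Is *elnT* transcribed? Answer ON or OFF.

ON

Mevalonate is absent, so RudS is active.
Glyoxylate is present, so JovA is active.
Quinate is absent, so HaxJ is inactive.
MoO₄²⁻ is present, so MibM is active.
Activator RudS is present, so *elnT* is transcribed.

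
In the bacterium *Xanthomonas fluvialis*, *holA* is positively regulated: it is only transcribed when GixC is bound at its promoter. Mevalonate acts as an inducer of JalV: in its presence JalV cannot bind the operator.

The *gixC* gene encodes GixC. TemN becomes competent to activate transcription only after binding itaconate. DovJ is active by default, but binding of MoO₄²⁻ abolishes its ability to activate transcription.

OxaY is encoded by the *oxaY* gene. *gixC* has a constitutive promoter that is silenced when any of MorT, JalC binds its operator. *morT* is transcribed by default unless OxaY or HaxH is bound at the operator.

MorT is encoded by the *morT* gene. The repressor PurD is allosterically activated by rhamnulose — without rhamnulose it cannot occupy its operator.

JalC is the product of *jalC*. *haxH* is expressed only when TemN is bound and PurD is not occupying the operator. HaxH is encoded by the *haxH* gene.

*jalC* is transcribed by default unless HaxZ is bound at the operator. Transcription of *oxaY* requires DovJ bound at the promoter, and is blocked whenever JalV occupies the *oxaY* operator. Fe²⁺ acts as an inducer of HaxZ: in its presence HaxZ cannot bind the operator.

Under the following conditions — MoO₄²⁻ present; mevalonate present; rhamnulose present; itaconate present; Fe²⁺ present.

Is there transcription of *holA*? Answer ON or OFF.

Mevalonate is present, so JalV is inactive.
MoO₄²⁻ is present, so DovJ is inactive.
Required activator DovJ is absent, so *oxaY* is not transcribed.
So OxaY is not produced.
Itaconate is present, so TemN is active.
Rhamnulose is present, so PurD is active.
With repressor PurD bound, *haxH* is not transcribed.
So HaxH is not produced.
With no repressor bound, *morT* is transcribed.
So MorT is produced and active.
Fe²⁺ is present, so HaxZ is inactive.
With no repressor bound, *jalC* is transcribed.
So JalC is produced and active.
With repressor MorT bound, *gixC* is not transcribed.
So GixC is not produced.
Required activator GixC is absent, so *holA* is not transcribed.

OFF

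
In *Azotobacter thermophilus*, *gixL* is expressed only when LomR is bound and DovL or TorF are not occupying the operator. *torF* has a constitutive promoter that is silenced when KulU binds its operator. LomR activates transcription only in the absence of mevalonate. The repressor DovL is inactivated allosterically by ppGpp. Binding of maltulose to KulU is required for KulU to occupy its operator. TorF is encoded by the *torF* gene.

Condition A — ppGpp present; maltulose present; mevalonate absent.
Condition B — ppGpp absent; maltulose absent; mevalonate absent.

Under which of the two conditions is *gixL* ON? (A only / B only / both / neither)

A only

Condition A:
ppGpp is present, so DovL is inactive.
Maltulose is present, so KulU is active.
With repressor KulU bound, *torF* is not transcribed.
So TorF is not produced.
Mevalonate is absent, so LomR is active.
No repressor is bound and LomR is active, so *gixL* is transcribed.
→ *gixL* is ON in A.
Condition B:
ppGpp is absent, so DovL is active.
Maltulose is absent, so KulU is inactive.
With no repressor bound, *torF* is transcribed.
So TorF is produced and active.
Mevalonate is absent, so LomR is active.
With repressor DovL bound, *gixL* is not transcribed.
→ *gixL* is OFF in B.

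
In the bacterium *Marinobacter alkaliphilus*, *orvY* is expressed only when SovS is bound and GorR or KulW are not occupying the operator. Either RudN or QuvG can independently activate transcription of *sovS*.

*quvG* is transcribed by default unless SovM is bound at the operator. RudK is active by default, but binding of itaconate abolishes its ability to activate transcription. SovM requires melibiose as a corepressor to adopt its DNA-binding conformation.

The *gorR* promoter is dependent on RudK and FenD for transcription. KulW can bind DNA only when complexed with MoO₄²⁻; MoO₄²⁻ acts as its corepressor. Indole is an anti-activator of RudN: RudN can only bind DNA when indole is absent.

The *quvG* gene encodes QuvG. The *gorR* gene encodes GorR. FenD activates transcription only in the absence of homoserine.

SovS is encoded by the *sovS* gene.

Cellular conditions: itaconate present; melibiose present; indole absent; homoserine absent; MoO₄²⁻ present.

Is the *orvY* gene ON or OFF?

Indole is absent, so RudN is active.
Melibiose is present, so SovM is active.
With repressor SovM bound, *quvG* is not transcribed.
So QuvG is not produced.
Activator RudN is present, so *sovS* is transcribed.
So SovS is produced and active.
Itaconate is present, so RudK is inactive.
Homoserine is absent, so FenD is active.
Required activator RudK is absent, so *gorR* is not transcribed.
So GorR is not produced.
MoO₄²⁻ is present, so KulW is active.
With repressor KulW bound, *orvY* is not transcribed.

OFF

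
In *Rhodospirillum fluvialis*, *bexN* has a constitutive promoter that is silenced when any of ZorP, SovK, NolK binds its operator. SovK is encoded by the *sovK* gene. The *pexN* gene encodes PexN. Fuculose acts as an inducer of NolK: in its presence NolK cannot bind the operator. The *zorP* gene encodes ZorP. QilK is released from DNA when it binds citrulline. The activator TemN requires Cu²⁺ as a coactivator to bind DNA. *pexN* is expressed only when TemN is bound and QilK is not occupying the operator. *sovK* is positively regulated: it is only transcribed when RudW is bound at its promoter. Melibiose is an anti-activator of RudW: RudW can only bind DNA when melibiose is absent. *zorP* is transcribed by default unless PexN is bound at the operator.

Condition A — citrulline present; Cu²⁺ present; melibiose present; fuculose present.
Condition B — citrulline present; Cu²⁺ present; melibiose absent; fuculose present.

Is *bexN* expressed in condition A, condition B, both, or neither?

Condition A:
Citrulline is present, so QilK is inactive.
Cu²⁺ is present, so TemN is active.
No repressor is bound and TemN is active, so *pexN* is transcribed.
So PexN is produced and active.
With repressor PexN bound, *zorP* is not transcribed.
So ZorP is not produced.
Melibiose is present, so RudW is inactive.
Required activator RudW is absent, so *sovK* is not transcribed.
So SovK is not produced.
Fuculose is present, so NolK is inactive.
With no repressor bound, *bexN* is transcribed.
→ *bexN* is ON in A.
Condition B:
Citrulline is present, so QilK is inactive.
Cu²⁺ is present, so TemN is active.
No repressor is bound and TemN is active, so *pexN* is transcribed.
So PexN is produced and active.
With repressor PexN bound, *zorP* is not transcribed.
So ZorP is not produced.
Melibiose is absent, so RudW is active.
No repressor is bound and RudW is active, so *sovK* is transcribed.
So SovK is produced and active.
Fuculose is present, so NolK is inactive.
With repressor SovK bound, *bexN* is not transcribed.
→ *bexN* is OFF in B.

A only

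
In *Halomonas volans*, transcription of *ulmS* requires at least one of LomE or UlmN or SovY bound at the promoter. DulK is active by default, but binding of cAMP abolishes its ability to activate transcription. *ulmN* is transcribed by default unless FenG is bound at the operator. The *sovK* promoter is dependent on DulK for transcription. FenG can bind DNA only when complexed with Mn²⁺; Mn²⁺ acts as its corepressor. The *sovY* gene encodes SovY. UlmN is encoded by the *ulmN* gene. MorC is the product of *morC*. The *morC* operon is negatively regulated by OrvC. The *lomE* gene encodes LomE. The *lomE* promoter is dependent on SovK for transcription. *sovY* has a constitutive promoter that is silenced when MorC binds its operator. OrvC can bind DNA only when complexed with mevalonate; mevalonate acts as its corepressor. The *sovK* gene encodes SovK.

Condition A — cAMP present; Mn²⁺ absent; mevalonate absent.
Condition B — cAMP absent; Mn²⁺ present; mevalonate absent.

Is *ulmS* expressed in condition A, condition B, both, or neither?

Condition A:
cAMP is present, so DulK is inactive.
Required activator DulK is absent, so *sovK* is not transcribed.
So SovK is not produced.
Required activator SovK is absent, so *lomE* is not transcribed.
So LomE is not produced.
Mn²⁺ is absent, so FenG is inactive.
With no repressor bound, *ulmN* is transcribed.
So UlmN is produced and active.
Mevalonate is absent, so OrvC is inactive.
With no repressor bound, *morC* is transcribed.
So MorC is produced and active.
With repressor MorC bound, *sovY* is not transcribed.
So SovY is not produced.
Activator UlmN is present, so *ulmS* is transcribed.
→ *ulmS* is ON in A.
Condition B:
cAMP is absent, so DulK is active.
No repressor is bound and DulK is active, so *sovK* is transcribed.
So SovK is produced and active.
No repressor is bound and SovK is active, so *lomE* is transcribed.
So LomE is produced and active.
Mn²⁺ is present, so FenG is active.
With repressor FenG bound, *ulmN* is not transcribed.
So UlmN is not produced.
Mevalonate is absent, so OrvC is inactive.
With no repressor bound, *morC* is transcribed.
So MorC is produced and active.
With repressor MorC bound, *sovY* is not transcribed.
So SovY is not produced.
Activator LomE is present, so *ulmS* is transcribed.
→ *ulmS* is ON in B.

both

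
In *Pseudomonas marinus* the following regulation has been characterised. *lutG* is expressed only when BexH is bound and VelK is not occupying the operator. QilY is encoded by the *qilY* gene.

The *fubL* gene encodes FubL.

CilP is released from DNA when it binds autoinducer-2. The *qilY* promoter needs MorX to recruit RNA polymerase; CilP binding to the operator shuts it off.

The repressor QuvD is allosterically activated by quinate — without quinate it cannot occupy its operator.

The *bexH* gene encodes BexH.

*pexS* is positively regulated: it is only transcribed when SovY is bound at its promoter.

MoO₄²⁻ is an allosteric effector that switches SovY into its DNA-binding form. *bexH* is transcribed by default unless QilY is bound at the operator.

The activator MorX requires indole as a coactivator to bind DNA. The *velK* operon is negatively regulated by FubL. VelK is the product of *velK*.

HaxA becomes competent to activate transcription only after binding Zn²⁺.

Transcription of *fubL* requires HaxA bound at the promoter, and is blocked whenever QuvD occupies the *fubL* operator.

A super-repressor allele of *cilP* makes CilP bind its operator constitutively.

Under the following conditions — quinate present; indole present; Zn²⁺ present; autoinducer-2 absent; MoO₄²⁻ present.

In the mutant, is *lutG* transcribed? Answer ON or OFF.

Quinate is present, so QuvD is active.
Zn²⁺ is present, so HaxA is active.
With repressor QuvD bound, *fubL* is not transcribed.
So FubL is not produced.
With no repressor bound, *velK* is transcribed.
So VelK is produced and active.
CilP is constitutively active in this strain.
Indole is present, so MorX is active.
With repressor CilP bound, *qilY* is not transcribed.
So QilY is not produced.
With no repressor bound, *bexH* is transcribed.
So BexH is produced and active.
With repressor VelK bound, *lutG* is not transcribed.

OFF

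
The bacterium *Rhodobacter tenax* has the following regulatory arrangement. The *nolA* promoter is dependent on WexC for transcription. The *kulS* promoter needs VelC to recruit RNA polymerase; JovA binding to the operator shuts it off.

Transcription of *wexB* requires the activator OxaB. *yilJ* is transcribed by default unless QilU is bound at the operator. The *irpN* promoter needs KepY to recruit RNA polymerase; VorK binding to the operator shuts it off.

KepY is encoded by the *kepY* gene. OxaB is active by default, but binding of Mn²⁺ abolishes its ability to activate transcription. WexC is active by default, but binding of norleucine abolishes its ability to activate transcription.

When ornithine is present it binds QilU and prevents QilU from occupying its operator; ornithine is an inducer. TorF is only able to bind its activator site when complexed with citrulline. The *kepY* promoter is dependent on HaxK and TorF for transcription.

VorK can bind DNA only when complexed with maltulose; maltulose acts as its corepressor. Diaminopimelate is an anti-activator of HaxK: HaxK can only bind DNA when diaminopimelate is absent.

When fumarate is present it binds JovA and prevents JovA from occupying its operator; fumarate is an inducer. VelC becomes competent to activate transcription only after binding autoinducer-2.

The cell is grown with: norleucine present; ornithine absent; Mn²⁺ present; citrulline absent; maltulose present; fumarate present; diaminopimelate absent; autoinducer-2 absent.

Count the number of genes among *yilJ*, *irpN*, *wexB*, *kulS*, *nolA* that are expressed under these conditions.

0

Ornithine is absent, so QilU is active.
With repressor QilU bound, *yilJ* is not transcribed.
→ *yilJ* is OFF.
Maltulose is present, so VorK is active.
Diaminopimelate is absent, so HaxK is active.
Citrulline is absent, so TorF is inactive.
Required activator TorF is absent, so *kepY* is not transcribed.
So KepY is not produced.
With repressor VorK bound, *irpN* is not transcribed.
→ *irpN* is OFF.
Mn²⁺ is present, so OxaB is inactive.
Required activator OxaB is absent, so *wexB* is not transcribed.
→ *wexB* is OFF.
Autoinducer-2 is absent, so VelC is inactive.
Fumarate is present, so JovA is inactive.
Required activator VelC is absent, so *kulS* is not transcribed.
→ *kulS* is OFF.
Norleucine is present, so WexC is inactive.
Required activator WexC is absent, so *nolA* is not transcribed.
→ *nolA* is OFF.
0 of the 5 genes are transcribed.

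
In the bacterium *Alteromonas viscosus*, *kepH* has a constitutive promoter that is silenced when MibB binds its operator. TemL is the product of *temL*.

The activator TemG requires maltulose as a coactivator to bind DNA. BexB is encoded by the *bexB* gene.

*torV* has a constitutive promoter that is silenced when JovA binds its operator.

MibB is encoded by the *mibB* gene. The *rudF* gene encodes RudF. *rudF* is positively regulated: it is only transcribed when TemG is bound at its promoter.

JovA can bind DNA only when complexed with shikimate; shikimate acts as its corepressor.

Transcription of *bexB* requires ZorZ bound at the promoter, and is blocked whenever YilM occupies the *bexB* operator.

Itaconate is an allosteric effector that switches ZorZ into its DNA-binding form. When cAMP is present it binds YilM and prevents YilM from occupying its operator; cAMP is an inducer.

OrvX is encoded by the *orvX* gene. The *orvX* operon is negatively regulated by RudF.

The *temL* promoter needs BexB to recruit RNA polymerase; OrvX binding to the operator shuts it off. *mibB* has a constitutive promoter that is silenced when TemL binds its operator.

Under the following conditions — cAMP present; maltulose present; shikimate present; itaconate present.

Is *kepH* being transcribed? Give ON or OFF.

ON

Maltulose is present, so TemG is active.
No repressor is bound and TemG is active, so *rudF* is transcribed.
So RudF is produced and active.
With repressor RudF bound, *orvX* is not transcribed.
So OrvX is not produced.
cAMP is present, so YilM is inactive.
Itaconate is present, so ZorZ is active.
No repressor is bound and ZorZ is active, so *bexB* is transcribed.
So BexB is produced and active.
No repressor is bound and BexB is active, so *temL* is transcribed.
So TemL is produced and active.
With repressor TemL bound, *mibB* is not transcribed.
So MibB is not produced.
With no repressor bound, *kepH* is transcribed.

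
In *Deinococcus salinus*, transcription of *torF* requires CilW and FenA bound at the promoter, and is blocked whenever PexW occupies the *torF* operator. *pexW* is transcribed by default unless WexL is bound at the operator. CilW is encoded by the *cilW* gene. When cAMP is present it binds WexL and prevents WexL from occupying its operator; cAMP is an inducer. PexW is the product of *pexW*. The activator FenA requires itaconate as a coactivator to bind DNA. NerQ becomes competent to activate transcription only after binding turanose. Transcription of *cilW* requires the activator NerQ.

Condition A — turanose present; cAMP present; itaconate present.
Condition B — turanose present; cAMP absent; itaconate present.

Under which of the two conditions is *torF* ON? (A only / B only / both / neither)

Condition A:
Turanose is present, so NerQ is active.
No repressor is bound and NerQ is active, so *cilW* is transcribed.
So CilW is produced and active.
cAMP is present, so WexL is inactive.
With no repressor bound, *pexW* is transcribed.
So PexW is produced and active.
Itaconate is present, so FenA is active.
With repressor PexW bound, *torF* is not transcribed.
→ *torF* is OFF in A.
Condition B:
Turanose is present, so NerQ is active.
No repressor is bound and NerQ is active, so *cilW* is transcribed.
So CilW is produced and active.
cAMP is absent, so WexL is active.
With repressor WexL bound, *pexW* is not transcribed.
So PexW is not produced.
Itaconate is present, so FenA is active.
No repressor is bound and CilW and FenA are active, so *torF* is transcribed.
→ *torF* is ON in B.

B only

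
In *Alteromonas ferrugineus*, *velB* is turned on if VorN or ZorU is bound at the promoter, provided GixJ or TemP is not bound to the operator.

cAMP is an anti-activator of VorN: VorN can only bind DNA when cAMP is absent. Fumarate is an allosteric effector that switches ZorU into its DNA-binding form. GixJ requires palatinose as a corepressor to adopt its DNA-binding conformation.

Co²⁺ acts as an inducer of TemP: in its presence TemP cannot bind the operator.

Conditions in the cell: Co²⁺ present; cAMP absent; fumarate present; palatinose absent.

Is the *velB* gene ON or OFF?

ON

Palatinose is absent, so GixJ is inactive.
cAMP is absent, so VorN is active.
Fumarate is present, so ZorU is active.
Co²⁺ is present, so TemP is inactive.
Activator VorN is present, so *velB* is transcribed.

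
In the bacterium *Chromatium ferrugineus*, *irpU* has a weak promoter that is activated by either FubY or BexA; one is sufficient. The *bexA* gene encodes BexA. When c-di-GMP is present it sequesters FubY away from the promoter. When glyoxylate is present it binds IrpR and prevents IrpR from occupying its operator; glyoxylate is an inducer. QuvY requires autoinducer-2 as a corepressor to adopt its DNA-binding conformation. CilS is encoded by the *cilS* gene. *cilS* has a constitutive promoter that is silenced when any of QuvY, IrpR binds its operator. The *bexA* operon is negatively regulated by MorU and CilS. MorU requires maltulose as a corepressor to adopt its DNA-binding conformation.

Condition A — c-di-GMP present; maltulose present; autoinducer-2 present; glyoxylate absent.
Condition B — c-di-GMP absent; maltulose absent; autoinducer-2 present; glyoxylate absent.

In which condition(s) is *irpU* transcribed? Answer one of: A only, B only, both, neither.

Condition A:
c-di-GMP is present, so FubY is inactive.
Maltulose is present, so MorU is active.
Autoinducer-2 is present, so QuvY is active.
Glyoxylate is absent, so IrpR is active.
With repressor QuvY bound, *cilS* is not transcribed.
So CilS is not produced.
With repressor MorU bound, *bexA* is not transcribed.
So BexA is not produced.
No activator is available at the *irpU* promoter, so *irpU* is not transcribed.
→ *irpU* is OFF in A.
Condition B:
c-di-GMP is absent, so FubY is active.
Maltulose is absent, so MorU is inactive.
Autoinducer-2 is present, so QuvY is active.
Glyoxylate is absent, so IrpR is active.
With repressor QuvY bound, *cilS* is not transcribed.
So CilS is not produced.
With no repressor bound, *bexA* is transcribed.
So BexA is produced and active.
Activator FubY is present, so *irpU* is transcribed.
→ *irpU* is ON in B.

B only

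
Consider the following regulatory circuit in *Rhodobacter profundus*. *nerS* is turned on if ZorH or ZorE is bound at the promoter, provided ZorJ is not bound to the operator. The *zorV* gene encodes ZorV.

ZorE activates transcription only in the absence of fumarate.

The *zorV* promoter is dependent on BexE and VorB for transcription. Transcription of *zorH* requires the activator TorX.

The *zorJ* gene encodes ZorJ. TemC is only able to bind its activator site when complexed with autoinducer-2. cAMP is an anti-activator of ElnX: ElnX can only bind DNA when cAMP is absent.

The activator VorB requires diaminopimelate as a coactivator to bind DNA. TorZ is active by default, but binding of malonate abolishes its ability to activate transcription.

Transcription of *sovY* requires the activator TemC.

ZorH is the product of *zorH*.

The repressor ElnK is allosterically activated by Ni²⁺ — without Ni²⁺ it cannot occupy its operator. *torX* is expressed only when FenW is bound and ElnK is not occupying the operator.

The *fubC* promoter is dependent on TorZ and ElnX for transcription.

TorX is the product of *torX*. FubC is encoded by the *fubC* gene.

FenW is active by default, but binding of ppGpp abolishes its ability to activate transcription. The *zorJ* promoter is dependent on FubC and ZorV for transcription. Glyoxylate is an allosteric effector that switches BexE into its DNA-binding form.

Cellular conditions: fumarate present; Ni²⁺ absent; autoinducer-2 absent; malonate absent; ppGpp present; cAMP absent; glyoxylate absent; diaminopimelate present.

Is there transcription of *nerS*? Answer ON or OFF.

OFF

Malonate is absent, so TorZ is active.
cAMP is absent, so ElnX is active.
No repressor is bound and TorZ and ElnX are active, so *fubC* is transcribed.
So FubC is produced and active.
Glyoxylate is absent, so BexE is inactive.
Diaminopimelate is present, so VorB is active.
Required activator BexE is absent, so *zorV* is not transcribed.
So ZorV is not produced.
Required activator ZorV is absent, so *zorJ* is not transcribed.
So ZorJ is not produced.
Ni²⁺ is absent, so ElnK is inactive.
ppGpp is present, so FenW is inactive.
Required activator FenW is absent, so *torX* is not transcribed.
So TorX is not produced.
Required activator TorX is absent, so *zorH* is not transcribed.
So ZorH is not produced.
Fumarate is present, so ZorE is inactive.
No activator is available at the *nerS* promoter, so *nerS* is not transcribed.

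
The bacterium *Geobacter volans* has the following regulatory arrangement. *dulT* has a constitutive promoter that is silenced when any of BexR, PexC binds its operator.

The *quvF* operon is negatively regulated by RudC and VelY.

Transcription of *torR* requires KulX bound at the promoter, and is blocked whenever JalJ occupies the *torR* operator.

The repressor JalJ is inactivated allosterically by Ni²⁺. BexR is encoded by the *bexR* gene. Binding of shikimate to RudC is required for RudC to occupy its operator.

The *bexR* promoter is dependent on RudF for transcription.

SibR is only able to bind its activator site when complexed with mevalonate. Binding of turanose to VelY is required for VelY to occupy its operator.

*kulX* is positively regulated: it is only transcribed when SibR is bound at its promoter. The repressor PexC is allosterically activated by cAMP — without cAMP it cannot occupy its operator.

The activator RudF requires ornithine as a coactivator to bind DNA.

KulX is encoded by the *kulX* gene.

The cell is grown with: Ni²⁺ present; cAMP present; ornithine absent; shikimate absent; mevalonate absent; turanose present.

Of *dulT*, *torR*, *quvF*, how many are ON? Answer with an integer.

0

Ornithine is absent, so RudF is inactive.
Required activator RudF is absent, so *bexR* is not transcribed.
So BexR is not produced.
cAMP is present, so PexC is active.
With repressor PexC bound, *dulT* is not transcribed.
→ *dulT* is OFF.
Ni²⁺ is present, so JalJ is inactive.
Mevalonate is absent, so SibR is inactive.
Required activator SibR is absent, so *kulX* is not transcribed.
So KulX is not produced.
Required activator KulX is absent, so *torR* is not transcribed.
→ *torR* is OFF.
Shikimate is absent, so RudC is inactive.
Turanose is present, so VelY is active.
With repressor VelY bound, *quvF* is not transcribed.
→ *quvF* is OFF.
0 of the 3 genes are transcribed.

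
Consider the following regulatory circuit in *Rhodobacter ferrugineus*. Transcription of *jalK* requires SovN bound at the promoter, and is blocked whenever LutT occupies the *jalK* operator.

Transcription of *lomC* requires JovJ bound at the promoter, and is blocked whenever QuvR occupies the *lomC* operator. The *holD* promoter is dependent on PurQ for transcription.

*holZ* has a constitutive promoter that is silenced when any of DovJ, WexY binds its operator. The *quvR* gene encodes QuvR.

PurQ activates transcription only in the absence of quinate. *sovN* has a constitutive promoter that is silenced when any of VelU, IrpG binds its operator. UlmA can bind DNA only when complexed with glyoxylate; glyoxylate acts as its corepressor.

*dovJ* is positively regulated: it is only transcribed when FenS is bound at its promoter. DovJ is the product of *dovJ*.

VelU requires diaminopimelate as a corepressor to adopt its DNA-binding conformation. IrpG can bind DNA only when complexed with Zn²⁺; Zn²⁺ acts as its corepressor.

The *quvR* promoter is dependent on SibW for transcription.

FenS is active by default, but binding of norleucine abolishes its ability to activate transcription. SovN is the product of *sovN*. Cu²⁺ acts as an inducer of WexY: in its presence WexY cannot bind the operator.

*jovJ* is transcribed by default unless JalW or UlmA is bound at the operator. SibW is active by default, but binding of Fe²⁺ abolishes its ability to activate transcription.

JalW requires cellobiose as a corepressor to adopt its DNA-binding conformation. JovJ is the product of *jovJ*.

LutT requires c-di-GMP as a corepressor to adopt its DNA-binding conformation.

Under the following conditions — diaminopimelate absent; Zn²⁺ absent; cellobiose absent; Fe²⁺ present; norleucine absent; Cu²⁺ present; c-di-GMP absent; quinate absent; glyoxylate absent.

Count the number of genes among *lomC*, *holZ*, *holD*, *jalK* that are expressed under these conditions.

3

Fe²⁺ is present, so SibW is inactive.
Required activator SibW is absent, so *quvR* is not transcribed.
So QuvR is not produced.
Cellobiose is absent, so JalW is inactive.
Glyoxylate is absent, so UlmA is inactive.
With no repressor bound, *jovJ* is transcribed.
So JovJ is produced and active.
No repressor is bound and JovJ is active, so *lomC* is transcribed.
→ *lomC* is ON.
Norleucine is absent, so FenS is active.
No repressor is bound and FenS is active, so *dovJ* is transcribed.
So DovJ is produced and active.
Cu²⁺ is present, so WexY is inactive.
With repressor DovJ bound, *holZ* is not transcribed.
→ *holZ* is OFF.
Quinate is absent, so PurQ is active.
No repressor is bound and PurQ is active, so *holD* is transcribed.
→ *holD* is ON.
c-di-GMP is absent, so LutT is inactive.
Diaminopimelate is absent, so VelU is inactive.
Zn²⁺ is absent, so IrpG is inactive.
With no repressor bound, *sovN* is transcribed.
So SovN is produced and active.
No repressor is bound and SovN is active, so *jalK* is transcribed.
→ *jalK* is ON.
3 of the 4 genes are transcribed.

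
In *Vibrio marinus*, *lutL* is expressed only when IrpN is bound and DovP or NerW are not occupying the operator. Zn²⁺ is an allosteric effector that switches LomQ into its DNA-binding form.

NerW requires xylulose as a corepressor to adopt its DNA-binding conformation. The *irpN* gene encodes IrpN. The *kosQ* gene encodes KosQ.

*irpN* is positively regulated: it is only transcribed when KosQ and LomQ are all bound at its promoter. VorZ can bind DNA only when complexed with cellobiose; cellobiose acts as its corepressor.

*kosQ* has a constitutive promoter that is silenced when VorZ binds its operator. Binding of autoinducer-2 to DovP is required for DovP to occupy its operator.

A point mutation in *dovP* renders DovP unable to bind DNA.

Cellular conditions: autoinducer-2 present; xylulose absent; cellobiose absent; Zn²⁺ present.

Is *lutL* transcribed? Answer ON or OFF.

ON

DovP is non-functional in this strain, so it has no effect.
Cellobiose is absent, so VorZ is inactive.
With no repressor bound, *kosQ* is transcribed.
So KosQ is produced and active.
Zn²⁺ is present, so LomQ is active.
No repressor is bound and KosQ and LomQ are active, so *irpN* is transcribed.
So IrpN is produced and active.
Xylulose is absent, so NerW is inactive.
No repressor is bound and IrpN is active, so *lutL* is transcribed.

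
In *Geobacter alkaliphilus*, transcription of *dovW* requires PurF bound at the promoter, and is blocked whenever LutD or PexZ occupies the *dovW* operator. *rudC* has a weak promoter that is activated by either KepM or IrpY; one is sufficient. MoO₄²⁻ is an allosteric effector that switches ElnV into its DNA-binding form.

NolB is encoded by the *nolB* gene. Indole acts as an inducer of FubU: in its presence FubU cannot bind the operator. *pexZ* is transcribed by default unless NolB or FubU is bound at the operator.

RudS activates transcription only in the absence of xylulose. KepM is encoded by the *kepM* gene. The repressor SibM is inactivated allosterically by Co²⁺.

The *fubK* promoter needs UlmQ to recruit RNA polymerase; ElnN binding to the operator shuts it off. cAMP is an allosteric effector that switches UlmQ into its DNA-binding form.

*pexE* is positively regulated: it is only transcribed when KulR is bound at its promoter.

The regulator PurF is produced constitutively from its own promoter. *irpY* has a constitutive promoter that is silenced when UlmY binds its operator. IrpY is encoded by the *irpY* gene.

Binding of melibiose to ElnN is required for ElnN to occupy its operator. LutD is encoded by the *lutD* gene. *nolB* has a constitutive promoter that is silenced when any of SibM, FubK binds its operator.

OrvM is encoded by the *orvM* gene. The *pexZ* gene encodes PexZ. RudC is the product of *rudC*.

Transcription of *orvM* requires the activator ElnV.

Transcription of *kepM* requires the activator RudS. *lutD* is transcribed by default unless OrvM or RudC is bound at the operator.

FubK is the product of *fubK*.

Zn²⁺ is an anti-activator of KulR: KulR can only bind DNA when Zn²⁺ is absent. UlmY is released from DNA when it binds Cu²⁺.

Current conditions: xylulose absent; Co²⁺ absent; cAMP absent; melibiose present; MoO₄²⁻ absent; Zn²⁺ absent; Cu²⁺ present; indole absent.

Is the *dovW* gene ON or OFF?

MoO₄²⁻ is absent, so ElnV is inactive.
Required activator ElnV is absent, so *orvM* is not transcribed.
So OrvM is not produced.
Xylulose is absent, so RudS is active.
No repressor is bound and RudS is active, so *kepM* is transcribed.
So KepM is produced and active.
Cu²⁺ is present, so UlmY is inactive.
With no repressor bound, *irpY* is transcribed.
So IrpY is produced and active.
Activator KepM is present, so *rudC* is transcribed.
So RudC is produced and active.
With repressor RudC bound, *lutD* is not transcribed.
So LutD is not produced.
Co²⁺ is absent, so SibM is active.
cAMP is absent, so UlmQ is inactive.
Melibiose is present, so ElnN is active.
With repressor ElnN bound, *fubK* is not transcribed.
So FubK is not produced.
With repressor SibM bound, *nolB* is not transcribed.
So NolB is not produced.
Indole is absent, so FubU is active.
With repressor FubU bound, *pexZ* is not transcribed.
So PexZ is not produced.
PurF is produced constitutively and is active.
No repressor is bound and PurF is active, so *dovW* is transcribed.

ON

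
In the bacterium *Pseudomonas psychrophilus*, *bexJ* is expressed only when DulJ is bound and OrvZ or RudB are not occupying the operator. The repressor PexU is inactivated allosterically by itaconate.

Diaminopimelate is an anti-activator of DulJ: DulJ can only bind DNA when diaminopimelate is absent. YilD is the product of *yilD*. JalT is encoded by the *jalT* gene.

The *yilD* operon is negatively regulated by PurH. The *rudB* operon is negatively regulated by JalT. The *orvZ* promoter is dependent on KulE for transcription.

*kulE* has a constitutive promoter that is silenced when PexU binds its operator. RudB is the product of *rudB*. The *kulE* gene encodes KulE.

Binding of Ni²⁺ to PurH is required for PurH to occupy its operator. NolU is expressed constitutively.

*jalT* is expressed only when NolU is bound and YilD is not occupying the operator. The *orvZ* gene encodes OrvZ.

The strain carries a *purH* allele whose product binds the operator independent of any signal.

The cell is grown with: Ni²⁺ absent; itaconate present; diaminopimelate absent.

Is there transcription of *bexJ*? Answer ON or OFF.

OFF

Itaconate is present, so PexU is inactive.
With no repressor bound, *kulE* is transcribed.
So KulE is produced and active.
No repressor is bound and KulE is active, so *orvZ* is transcribed.
So OrvZ is produced and active.
PurH is constitutively active in this strain.
With repressor PurH bound, *yilD* is not transcribed.
So YilD is not produced.
NolU is produced constitutively and is active.
No repressor is bound and NolU is active, so *jalT* is transcribed.
So JalT is produced and active.
With repressor JalT bound, *rudB* is not transcribed.
So RudB is not produced.
Diaminopimelate is absent, so DulJ is active.
With repressor OrvZ bound, *bexJ* is not transcribed.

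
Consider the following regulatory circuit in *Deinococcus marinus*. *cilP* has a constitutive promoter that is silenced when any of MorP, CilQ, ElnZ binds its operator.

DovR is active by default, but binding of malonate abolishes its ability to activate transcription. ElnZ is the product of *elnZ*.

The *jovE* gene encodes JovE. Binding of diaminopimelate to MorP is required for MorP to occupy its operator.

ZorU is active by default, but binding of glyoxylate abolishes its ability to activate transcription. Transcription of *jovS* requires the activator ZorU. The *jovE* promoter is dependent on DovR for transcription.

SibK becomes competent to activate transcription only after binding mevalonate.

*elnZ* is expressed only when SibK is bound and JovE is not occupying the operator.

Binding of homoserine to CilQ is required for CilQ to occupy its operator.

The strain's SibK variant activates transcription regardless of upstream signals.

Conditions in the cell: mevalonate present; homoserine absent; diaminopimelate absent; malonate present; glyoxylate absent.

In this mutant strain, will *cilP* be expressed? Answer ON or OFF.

Diaminopimelate is absent, so MorP is inactive.
Homoserine is absent, so CilQ is inactive.
SibK is constitutively active in this strain.
Malonate is present, so DovR is inactive.
Required activator DovR is absent, so *jovE* is not transcribed.
So JovE is not produced.
No repressor is bound and SibK is active, so *elnZ* is transcribed.
So ElnZ is produced and active.
With repressor ElnZ bound, *cilP* is not transcribed.

OFF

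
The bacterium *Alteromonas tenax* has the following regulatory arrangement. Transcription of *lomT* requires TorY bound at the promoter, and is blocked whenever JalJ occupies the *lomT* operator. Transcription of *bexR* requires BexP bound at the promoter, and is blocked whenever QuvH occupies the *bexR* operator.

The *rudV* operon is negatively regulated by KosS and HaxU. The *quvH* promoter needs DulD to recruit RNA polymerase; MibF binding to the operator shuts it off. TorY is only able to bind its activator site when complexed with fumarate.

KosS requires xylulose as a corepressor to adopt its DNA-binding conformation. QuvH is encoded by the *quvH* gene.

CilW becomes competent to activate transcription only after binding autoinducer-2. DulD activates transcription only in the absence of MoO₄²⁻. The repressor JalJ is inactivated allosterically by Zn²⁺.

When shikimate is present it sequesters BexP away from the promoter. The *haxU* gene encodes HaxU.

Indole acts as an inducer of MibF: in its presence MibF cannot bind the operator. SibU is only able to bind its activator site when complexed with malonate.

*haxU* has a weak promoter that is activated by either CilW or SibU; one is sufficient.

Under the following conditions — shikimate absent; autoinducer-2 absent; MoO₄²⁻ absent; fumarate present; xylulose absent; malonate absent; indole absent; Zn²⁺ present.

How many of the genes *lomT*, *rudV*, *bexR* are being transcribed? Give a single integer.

Zn²⁺ is present, so JalJ is inactive.
Fumarate is present, so TorY is active.
No repressor is bound and TorY is active, so *lomT* is transcribed.
→ *lomT* is ON.
Xylulose is absent, so KosS is inactive.
Autoinducer-2 is absent, so CilW is inactive.
Malonate is absent, so SibU is inactive.
No activator is available at the *haxU* promoter, so *haxU* is not transcribed.
So HaxU is not produced.
With no repressor bound, *rudV* is transcribed.
→ *rudV* is ON.
Shikimate is absent, so BexP is active.
MoO₄²⁻ is absent, so DulD is active.
Indole is absent, so MibF is active.
With repressor MibF bound, *quvH* is not transcribed.
So QuvH is not produced.
No repressor is bound and BexP is active, so *bexR* is transcribed.
→ *bexR* is ON.
3 of the 3 genes are transcribed.

3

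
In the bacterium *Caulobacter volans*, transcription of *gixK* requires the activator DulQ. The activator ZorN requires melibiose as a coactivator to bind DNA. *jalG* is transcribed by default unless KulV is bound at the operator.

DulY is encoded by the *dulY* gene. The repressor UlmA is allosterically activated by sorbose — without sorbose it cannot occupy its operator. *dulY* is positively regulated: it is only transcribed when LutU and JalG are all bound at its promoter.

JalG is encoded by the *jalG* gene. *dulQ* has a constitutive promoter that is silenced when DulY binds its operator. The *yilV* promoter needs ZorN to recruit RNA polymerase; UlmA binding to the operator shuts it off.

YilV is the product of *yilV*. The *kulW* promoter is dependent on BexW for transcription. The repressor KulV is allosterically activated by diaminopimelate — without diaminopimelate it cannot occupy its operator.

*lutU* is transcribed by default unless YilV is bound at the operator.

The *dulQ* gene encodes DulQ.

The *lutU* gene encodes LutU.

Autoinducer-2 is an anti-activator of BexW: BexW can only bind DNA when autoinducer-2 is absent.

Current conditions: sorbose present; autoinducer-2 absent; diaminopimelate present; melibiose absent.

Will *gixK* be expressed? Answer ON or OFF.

ON

Melibiose is absent, so ZorN is inactive.
Sorbose is present, so UlmA is active.
With repressor UlmA bound, *yilV* is not transcribed.
So YilV is not produced.
With no repressor bound, *lutU* is transcribed.
So LutU is produced and active.
Diaminopimelate is present, so KulV is active.
With repressor KulV bound, *jalG* is not transcribed.
So JalG is not produced.
Required activator JalG is absent, so *dulY* is not transcribed.
So DulY is not produced.
With no repressor bound, *dulQ* is transcribed.
So DulQ is produced and active.
No repressor is bound and DulQ is active, so *gixK* is transcribed.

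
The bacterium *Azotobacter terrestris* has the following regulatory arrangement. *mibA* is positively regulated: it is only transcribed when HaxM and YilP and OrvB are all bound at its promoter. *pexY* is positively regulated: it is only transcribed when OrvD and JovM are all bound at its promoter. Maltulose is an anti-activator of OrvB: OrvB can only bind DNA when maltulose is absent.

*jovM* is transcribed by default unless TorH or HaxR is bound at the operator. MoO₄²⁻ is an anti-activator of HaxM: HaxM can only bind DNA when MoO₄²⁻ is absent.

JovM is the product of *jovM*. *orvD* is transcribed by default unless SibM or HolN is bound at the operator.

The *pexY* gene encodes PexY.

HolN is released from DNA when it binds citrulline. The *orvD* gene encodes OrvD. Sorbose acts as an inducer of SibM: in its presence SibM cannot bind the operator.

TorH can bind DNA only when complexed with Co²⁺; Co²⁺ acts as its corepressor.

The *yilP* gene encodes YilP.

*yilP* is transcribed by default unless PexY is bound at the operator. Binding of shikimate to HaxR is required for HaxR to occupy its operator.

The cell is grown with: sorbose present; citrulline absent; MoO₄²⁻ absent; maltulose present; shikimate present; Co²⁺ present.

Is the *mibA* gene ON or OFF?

MoO₄²⁻ is absent, so HaxM is active.
Sorbose is present, so SibM is inactive.
Citrulline is absent, so HolN is active.
With repressor HolN bound, *orvD* is not transcribed.
So OrvD is not produced.
Co²⁺ is present, so TorH is active.
Shikimate is present, so HaxR is active.
With repressor TorH bound, *jovM* is not transcribed.
So JovM is not produced.
Required activator OrvD is absent, so *pexY* is not transcribed.
So PexY is not produced.
With no repressor bound, *yilP* is transcribed.
So YilP is produced and active.
Maltulose is present, so OrvB is inactive.
Required activator OrvB is absent, so *mibA* is not transcribed.

OFF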